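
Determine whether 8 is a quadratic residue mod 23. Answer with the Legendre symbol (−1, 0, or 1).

1

Pull out 2^3: since 23 ≡ 7 (mod 8), (2/23) = +1, so (2/23)^3 = +1.
Reached (1/23) = 1. Collecting the sign flips along the way, the symbol is +1.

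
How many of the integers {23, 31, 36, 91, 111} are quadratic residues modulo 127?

2

(23/127) = -1 → non-residue.
(31/127) = +1 → QR.
(36/127) = +1 → QR.
(91/127) = -1 → non-residue.
(111/127) = -1 → non-residue.
Total quadratic residues among the 5: 2.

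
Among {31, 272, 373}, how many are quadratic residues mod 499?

(31/499) = +1 → QR.
(272/499) = -1 → non-residue.
(373/499) = -1 → non-residue.
Total quadratic residues among the 3: 1.

1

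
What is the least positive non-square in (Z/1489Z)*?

7

(2/1489) = +1, so 2 is a residue.
(3/1489) = +1, so 3 is a residue.
(4/1489) = +1, so 4 is a residue.
(5/1489) = +1, so 5 is a residue.
(6/1489) = +1, so 6 is a residue.
(7/1489) = −1, so 7 is the smallest positive non-residue mod 1489.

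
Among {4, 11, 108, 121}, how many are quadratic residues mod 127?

(4/127) = +1 → QR.
(11/127) = +1 → QR.
(108/127) = -1 → non-residue.
(121/127) = +1 → QR.
Total quadratic residues among the 4: 3.

3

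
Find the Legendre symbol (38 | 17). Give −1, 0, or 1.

1

First reduce: 38 ≡ 4 (mod 17).
Pull out 2^2: since 17 ≡ 1 (mod 8), (2/17) = +1, so (2/17)^2 = +1.
Reached (1/17) = 1. Collecting the sign flips along the way, the symbol is +1.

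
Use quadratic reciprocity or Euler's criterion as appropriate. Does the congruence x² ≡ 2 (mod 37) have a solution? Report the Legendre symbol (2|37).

-1

Pull out 2: since 37 ≡ 5 (mod 8), (2/37) = -1.
Reached (1/37) = 1. Collecting the sign flips along the way, the symbol is -1.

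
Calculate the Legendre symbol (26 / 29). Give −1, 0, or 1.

Euler's criterion: (26/29) ≡ 26^14 (mod 29).
26^2 ≡ 9 (mod 29)
26^4 ≡ 23 (mod 29)
26^8 ≡ 7 (mod 29)
26^14 = 26^(8+4+2) ≡ 28 (mod 29).
Result is 28 ≡ −1, so (26/29) = −1.

-1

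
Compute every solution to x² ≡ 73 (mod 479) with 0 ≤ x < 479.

Since 479 ≡ 3 (mod 4), a square root of 73 is 73^((479+1)/4) = 73^120 mod 479.
Repeated squaring: 73^2≡60, 73^4≡247, 73^8≡176, 73^16≡320, 73^32≡373, 73^64≡219 (mod 479).
73^120 = 73^(64+32+16+8) ≡ 297 (mod 479).
Check: 297² = 88209 ≡ 73 (mod 479). The two roots are 182 and 297.

182, 297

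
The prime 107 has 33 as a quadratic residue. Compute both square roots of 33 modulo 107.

Since 107 ≡ 3 (mod 4), a square root of 33 is 33^((107+1)/4) = 33^27 mod 107.
Repeated squaring: 33^2≡19, 33^4≡40, 33^8≡102, 33^16≡25 (mod 107).
33^27 = 33^(16+8+2+1) ≡ 56 (mod 107).
Check: 56² = 3136 ≡ 33 (mod 107). The two roots are 51 and 56.

51, 56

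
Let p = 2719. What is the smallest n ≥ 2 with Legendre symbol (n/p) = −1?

3

(2/2719) = +1, so 2 is a residue.
(3/2719) = −1, so 3 is the smallest positive non-residue mod 2719.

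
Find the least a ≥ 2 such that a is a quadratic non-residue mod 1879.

(2/1879) = +1, so 2 is a residue.
(3/1879) = −1, so 3 is the smallest positive non-residue mod 1879.

3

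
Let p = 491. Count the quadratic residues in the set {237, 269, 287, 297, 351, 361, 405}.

(237/491) = +1 → QR.
(269/491) = +1 → QR.
(287/491) = -1 → non-residue.
(297/491) = +1 → QR.
(351/491) = +1 → QR.
(361/491) = +1 → QR.
(405/491) = +1 → QR.
Total quadratic residues among the 7: 6.

6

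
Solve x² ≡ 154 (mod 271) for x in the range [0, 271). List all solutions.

Since 271 ≡ 3 (mod 4), a square root of 154 is 154^((271+1)/4) = 154^68 mod 271.
Repeated squaring: 154^2≡139, 154^4≡80, 154^8≡167, 154^16≡247, 154^32≡34, 154^64≡72 (mod 271).
154^68 = 154^(64+4) ≡ 69 (mod 271).
Check: 69² = 4761 ≡ 154 (mod 271). The two roots are 69 and 202.

69, 202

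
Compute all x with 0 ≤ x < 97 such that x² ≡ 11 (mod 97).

97 ≡ 1 (mod 4), so we find a root by search.
Trying successive values, 37² = 1369 ≡ 11 (mod 97). The other root is 97 − 37 = 60.

37, 60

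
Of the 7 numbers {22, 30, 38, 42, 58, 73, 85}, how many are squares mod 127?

5

(22/127) = +1 → QR.
(30/127) = +1 → QR.
(38/127) = +1 → QR.
(42/127) = +1 → QR.
(58/127) = -1 → non-residue.
(73/127) = +1 → QR.
(85/127) = -1 → non-residue.
Total quadratic residues among the 7: 5.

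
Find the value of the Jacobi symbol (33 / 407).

Reciprocity: 33 ≡ 1 and 407 ≡ 3 (mod 4), so (33/407) = +(407/33).
Reduce top mod 33: now compute (11/33).
Reciprocity: 11 ≡ 3 and 33 ≡ 1 (mod 4), so (11/33) = +(33/11).
Reduce top mod 11: now compute (0/11).
Top reduces to 0: gcd > 1, so the symbol is 0.

0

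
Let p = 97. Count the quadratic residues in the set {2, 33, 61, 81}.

(2/97) = +1 → QR.
(33/97) = +1 → QR.
(61/97) = +1 → QR.
(81/97) = +1 → QR.
Total quadratic residues among the 4: 4.

4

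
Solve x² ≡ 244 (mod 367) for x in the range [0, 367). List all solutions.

Since 367 ≡ 3 (mod 4), a square root of 244 is 244^((367+1)/4) = 244^92 mod 367.
Repeated squaring: 244^2≡82, 244^4≡118, 244^8≡345, 244^16≡117, 244^32≡110, 244^64≡356 (mod 367).
244^92 = 244^(64+16+8+4) ≡ 251 (mod 367).
Check: 251² = 63001 ≡ 244 (mod 367). The two roots are 116 and 251.

116, 251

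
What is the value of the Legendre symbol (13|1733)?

1

Reciprocity: 13 ≡ 1 and 1733 ≡ 1 (mod 4), so (13/1733) = +(1733/13).
Reduce top mod 13: now compute (4/13).
Pull out 2^2: since 13 ≡ 5 (mod 8), (2/13) = -1, so (2/13)^2 = +1.
Reached (1/13) = 1. Collecting the sign flips along the way, the symbol is +1.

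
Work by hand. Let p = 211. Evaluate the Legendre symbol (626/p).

1

Euler's criterion: (626/211) ≡ 204^105 (mod 211).
204^2 ≡ 49 (mod 211)
204^4 ≡ 80 (mod 211)
204^8 ≡ 70 (mod 211)
204^16 ≡ 47 (mod 211)
204^32 ≡ 99 (mod 211)
204^64 ≡ 95 (mod 211)
204^105 = 204^(64+32+8+1) ≡ 1 (mod 211).
Result is 1, so (626/211) = 1.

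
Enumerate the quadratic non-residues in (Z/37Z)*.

2 5 6 8 13 14 15 17 18 19 20 22 23 24 29 31 32 35

Square k = 1,…,18 (k and 37−k give the same square):
1²=1, 2²=4, 3²=9, 4²=16, 5²=25, 6²=36, 7²≡12, 8²≡27, 9²≡7, 10²≡26, 11²≡10, 12²≡33, 13²≡21, 14²≡11, 15²≡3, 16²≡34, 17²≡30, 18²≡28 (mod 37).
The residues are {1, 3, 4, 7, 9, 10, 11, 12, 16, 21, 25, 26, 27, 28, 30, 33, 34, 36}; the non-residues are the remaining 18 nonzero classes.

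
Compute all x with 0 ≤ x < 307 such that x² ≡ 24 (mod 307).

115, 192

Since 307 ≡ 3 (mod 4), a square root of 24 is 24^((307+1)/4) = 24^77 mod 307.
Repeated squaring: 24^2≡269, 24^4≡216, 24^8≡299, 24^16≡64, 24^32≡105, 24^64≡280 (mod 307).
24^77 = 24^(64+8+4+1) ≡ 115 (mod 307).
Check: 115² = 13225 ≡ 24 (mod 307). The two roots are 115 and 192.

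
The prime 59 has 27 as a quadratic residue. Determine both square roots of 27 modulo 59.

26, 33

Since 59 ≡ 3 (mod 4), a square root of 27 is 27^((59+1)/4) = 27^15 mod 59.
Repeated squaring: 27^2≡21, 27^4≡28, 27^8≡17 (mod 59).
27^15 = 27^(8+4+2+1) ≡ 26 (mod 59).
Check: 26² = 676 ≡ 27 (mod 59). The two roots are 26 and 33.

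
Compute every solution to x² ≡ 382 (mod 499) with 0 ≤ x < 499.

Since 499 ≡ 3 (mod 4), a square root of 382 is 382^((499+1)/4) = 382^125 mod 499.
Repeated squaring: 382^2≡216, 382^4≡249, 382^8≡125, 382^16≡156, 382^32≡384, 382^64≡251 (mod 499).
382^125 = 382^(64+32+16+8+4+1) ≡ 277 (mod 499).
Check: 277² = 76729 ≡ 382 (mod 499). The two roots are 222 and 277.

222, 277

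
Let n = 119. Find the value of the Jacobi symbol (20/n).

Pull out 2^2: since 119 ≡ 7 (mod 8), (2/119) = +1, so (2/119)^2 = +1.
Reciprocity: 5 ≡ 1 and 119 ≡ 3 (mod 4), so (5/119) = +(119/5).
Reduce top mod 5: now compute (4/5).
Pull out 2^2: since 5 ≡ 5 (mod 8), (2/5) = -1, so (2/5)^2 = +1.
Reached (1/5) = 1. Collecting the sign flips along the way, the symbol is +1.

1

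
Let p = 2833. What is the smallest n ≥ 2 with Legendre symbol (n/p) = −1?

(2/2833) = +1, so 2 is a residue.
(3/2833) = +1, so 3 is a residue.
(4/2833) = +1, so 4 is a residue.
(5/2833) = −1, so 5 is the smallest positive non-residue mod 2833.

5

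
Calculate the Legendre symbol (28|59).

1

Pull out 2^2: since 59 ≡ 3 (mod 8), (2/59) = -1, so (2/59)^2 = +1.
Reciprocity: 7 ≡ 3 and 59 ≡ 3 (mod 4), so (7/59) = −(59/7).
Reduce top mod 7: now compute (3/7).
Reciprocity: 3 ≡ 3 and 7 ≡ 3 (mod 4), so (3/7) = −(7/3).
Reduce top mod 3: now compute (1/3).
Reached (1/3) = 1. Collecting the sign flips along the way, the symbol is +1.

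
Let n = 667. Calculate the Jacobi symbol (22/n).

Pull out 2: since 667 ≡ 3 (mod 8), (2/667) = -1.
Reciprocity: 11 ≡ 3 and 667 ≡ 3 (mod 4), so (11/667) = −(667/11).
Reduce top mod 11: now compute (7/11).
Reciprocity: 7 ≡ 3 and 11 ≡ 3 (mod 4), so (7/11) = −(11/7).
Reduce top mod 7: now compute (4/7).
Pull out 2^2: since 7 ≡ 7 (mod 8), (2/7) = +1, so (2/7)^2 = +1.
Reached (1/7) = 1. Collecting the sign flips along the way, the symbol is -1.

-1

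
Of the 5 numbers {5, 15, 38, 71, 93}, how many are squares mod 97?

(5/97) = -1 → non-residue.
(15/97) = -1 → non-residue.
(38/97) = -1 → non-residue.
(71/97) = -1 → non-residue.
(93/97) = +1 → QR.
Total quadratic residues among the 5: 1.

1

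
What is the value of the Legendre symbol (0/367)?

0

Top reduces to 0: gcd > 1, so the symbol is 0.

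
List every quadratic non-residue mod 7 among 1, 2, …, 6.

Square k = 1,…,3 (k and 7−k give the same square):
1²=1, 2²=4, 3²≡2 (mod 7).
The residues are {1, 2, 4}; the non-residues are the remaining 3 nonzero classes.

3, 5, 6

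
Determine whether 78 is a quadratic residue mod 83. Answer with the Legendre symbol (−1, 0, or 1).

1

Pull out 2: since 83 ≡ 3 (mod 8), (2/83) = -1.
Reciprocity: 39 ≡ 3 and 83 ≡ 3 (mod 4), so (39/83) = −(83/39).
Reduce top mod 39: now compute (5/39).
Reciprocity: 5 ≡ 1 and 39 ≡ 3 (mod 4), so (5/39) = +(39/5).
Reduce top mod 5: now compute (4/5).
Pull out 2^2: since 5 ≡ 5 (mod 8), (2/5) = -1, so (2/5)^2 = +1.
Reached (1/5) = 1. Collecting the sign flips along the way, the symbol is +1.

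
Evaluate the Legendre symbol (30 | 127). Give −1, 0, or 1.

1

Pull out 2: since 127 ≡ 7 (mod 8), (2/127) = +1.
Reciprocity: 15 ≡ 3 and 127 ≡ 3 (mod 4), so (15/127) = −(127/15).
Reduce top mod 15: now compute (7/15).
Reciprocity: 7 ≡ 3 and 15 ≡ 3 (mod 4), so (7/15) = −(15/7).
Reduce top mod 7: now compute (1/7).
Reached (1/7) = 1. Collecting the sign flips along the way, the symbol is +1.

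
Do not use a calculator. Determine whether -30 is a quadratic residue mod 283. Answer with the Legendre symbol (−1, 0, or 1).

First reduce: -30 ≡ 253 (mod 283).
Reciprocity: 253 ≡ 1 and 283 ≡ 3 (mod 4), so (253/283) = +(283/253).
Reduce top mod 253: now compute (30/253).
Pull out 2: since 253 ≡ 5 (mod 8), (2/253) = -1.
Reciprocity: 15 ≡ 3 and 253 ≡ 1 (mod 4), so (15/253) = +(253/15).
Reduce top mod 15: now compute (13/15).
Reciprocity: 13 ≡ 1 and 15 ≡ 3 (mod 4), so (13/15) = +(15/13).
Reduce top mod 13: now compute (2/13).
Pull out 2: since 13 ≡ 5 (mod 8), (2/13) = -1.
Reached (1/13) = 1. Collecting the sign flips along the way, the symbol is +1.

1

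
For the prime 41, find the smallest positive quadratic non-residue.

(2/41) = +1, so 2 is a residue.
(3/41) = −1, so 3 is the smallest positive non-residue mod 41.

3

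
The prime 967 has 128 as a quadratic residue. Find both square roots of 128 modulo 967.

Since 967 ≡ 3 (mod 4), a square root of 128 is 128^((967+1)/4) = 128^242 mod 967.
Repeated squaring: 128^2≡912, 128^4≡124, 128^8≡871, 128^16≡513, 128^32≡145, 128^64≡718, 128^128≡113 (mod 967).
128^242 = 128^(128+64+32+16+2) ≡ 352 (mod 967).
Check: 352² = 123904 ≡ 128 (mod 967). The two roots are 352 and 615.

352, 615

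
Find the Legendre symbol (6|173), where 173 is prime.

1

Euler's criterion: (6/173) ≡ 6^86 (mod 173).
6^2 ≡ 36 (mod 173)
6^4 ≡ 85 (mod 173)
6^8 ≡ 132 (mod 173)
6^16 ≡ 124 (mod 173)
6^32 ≡ 152 (mod 173)
6^64 ≡ 95 (mod 173)
6^86 = 6^(64+16+4+2) ≡ 1 (mod 173).
Result is 1, so (6/173) = 1.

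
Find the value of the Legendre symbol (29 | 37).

-1

Reciprocity: 29 ≡ 1 and 37 ≡ 1 (mod 4), so (29/37) = +(37/29).
Reduce top mod 29: now compute (8/29).
Pull out 2^3: since 29 ≡ 5 (mod 8), (2/29) = -1, so (2/29)^3 = -1.
Reached (1/29) = 1. Collecting the sign flips along the way, the symbol is -1.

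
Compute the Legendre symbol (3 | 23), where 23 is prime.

1

Reciprocity: 3 ≡ 3 and 23 ≡ 3 (mod 4), so (3/23) = −(23/3).
Reduce top mod 3: now compute (2/3).
Pull out 2: since 3 ≡ 3 (mod 8), (2/3) = -1.
Reached (1/3) = 1. Collecting the sign flips along the way, the symbol is +1.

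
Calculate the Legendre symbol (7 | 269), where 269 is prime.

Reciprocity: 7 ≡ 3 and 269 ≡ 1 (mod 4), so (7/269) = +(269/7).
Reduce top mod 7: now compute (3/7).
Reciprocity: 3 ≡ 3 and 7 ≡ 3 (mod 4), so (3/7) = −(7/3).
Reduce top mod 3: now compute (1/3).
Reached (1/3) = 1. Collecting the sign flips along the way, the symbol is -1.

-1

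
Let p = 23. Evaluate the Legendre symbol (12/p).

1

Euler's criterion: (12/23) ≡ 12^11 (mod 23).
12^2 ≡ 6 (mod 23)
12^4 ≡ 13 (mod 23)
12^8 ≡ 8 (mod 23)
12^11 = 12^(8+2+1) ≡ 1 (mod 23).
Result is 1, so (12/23) = 1.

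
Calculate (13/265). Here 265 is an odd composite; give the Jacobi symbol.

Reciprocity: 13 ≡ 1 and 265 ≡ 1 (mod 4), so (13/265) = +(265/13).
Reduce top mod 13: now compute (5/13).
Reciprocity: 5 ≡ 1 and 13 ≡ 1 (mod 4), so (5/13) = +(13/5).
Reduce top mod 5: now compute (3/5).
Reciprocity: 3 ≡ 3 and 5 ≡ 1 (mod 4), so (3/5) = +(5/3).
Reduce top mod 3: now compute (2/3).
Pull out 2: since 3 ≡ 3 (mod 8), (2/3) = -1.
Reached (1/3) = 1. Collecting the sign flips along the way, the symbol is -1.

-1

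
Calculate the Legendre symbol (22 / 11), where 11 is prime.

First reduce: 22 ≡ 0 (mod 11).
Top reduces to 0: gcd > 1, so the symbol is 0.

0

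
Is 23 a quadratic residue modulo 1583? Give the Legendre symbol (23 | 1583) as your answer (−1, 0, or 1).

1

Reciprocity: 23 ≡ 3 and 1583 ≡ 3 (mod 4), so (23/1583) = −(1583/23).
Reduce top mod 23: now compute (19/23).
Reciprocity: 19 ≡ 3 and 23 ≡ 3 (mod 4), so (19/23) = −(23/19).
Reduce top mod 19: now compute (4/19).
Pull out 2^2: since 19 ≡ 3 (mod 8), (2/19) = -1, so (2/19)^2 = +1.
Reached (1/19) = 1. Collecting the sign flips along the way, the symbol is +1.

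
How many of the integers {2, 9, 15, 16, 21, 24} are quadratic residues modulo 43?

5

(2/43) = -1 → non-residue.
(9/43) = +1 → QR.
(15/43) = +1 → QR.
(16/43) = +1 → QR.
(21/43) = +1 → QR.
(24/43) = +1 → QR.
Total quadratic residues among the 6: 5.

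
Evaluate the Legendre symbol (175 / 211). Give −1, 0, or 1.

Euler's criterion: (175/211) ≡ 175^105 (mod 211).
175^2 ≡ 30 (mod 211)
175^4 ≡ 56 (mod 211)
175^8 ≡ 182 (mod 211)
175^16 ≡ 208 (mod 211)
175^32 ≡ 9 (mod 211)
175^64 ≡ 81 (mod 211)
175^105 = 175^(64+32+8+1) ≡ 210 (mod 211).
Result is 210 ≡ −1, so (175/211) = −1.

-1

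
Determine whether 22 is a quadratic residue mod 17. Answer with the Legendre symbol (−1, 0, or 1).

-1

First reduce: 22 ≡ 5 (mod 17).
Reciprocity: 5 ≡ 1 and 17 ≡ 1 (mod 4), so (5/17) = +(17/5).
Reduce top mod 5: now compute (2/5).
Pull out 2: since 5 ≡ 5 (mod 8), (2/5) = -1.
Reached (1/5) = 1. Collecting the sign flips along the way, the symbol is -1.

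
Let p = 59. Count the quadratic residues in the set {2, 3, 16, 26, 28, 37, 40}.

4

(2/59) = -1 → non-residue.
(3/59) = +1 → QR.
(16/59) = +1 → QR.
(26/59) = +1 → QR.
(28/59) = +1 → QR.
(37/59) = -1 → non-residue.
(40/59) = -1 → non-residue.
Total quadratic residues among the 7: 4.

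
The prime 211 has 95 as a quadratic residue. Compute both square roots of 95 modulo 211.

99, 112

Since 211 ≡ 3 (mod 4), a square root of 95 is 95^((211+1)/4) = 95^53 mod 211.
Repeated squaring: 95^2≡163, 95^4≡194, 95^8≡78, 95^16≡176, 95^32≡170 (mod 211).
95^53 = 95^(32+16+4+1) ≡ 99 (mod 211).
Check: 99² = 9801 ≡ 95 (mod 211). The two roots are 99 and 112.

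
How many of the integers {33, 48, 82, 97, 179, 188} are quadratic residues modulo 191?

2

(33/191) = -1 → non-residue.
(48/191) = +1 → QR.
(82/191) = -1 → non-residue.
(97/191) = +1 → QR.
(179/191) = -1 → non-residue.
(188/191) = -1 → non-residue.
Total quadratic residues among the 6: 2.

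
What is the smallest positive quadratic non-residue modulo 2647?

(2/2647) = +1, so 2 is a residue.
(3/2647) = −1, so 3 is the smallest positive non-residue mod 2647.

3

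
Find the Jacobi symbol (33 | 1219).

1

Reciprocity: 33 ≡ 1 and 1219 ≡ 3 (mod 4), so (33/1219) = +(1219/33).
Reduce top mod 33: now compute (31/33).
Reciprocity: 31 ≡ 3 and 33 ≡ 1 (mod 4), so (31/33) = +(33/31).
Reduce top mod 31: now compute (2/31).
Pull out 2: since 31 ≡ 7 (mod 8), (2/31) = +1.
Reached (1/31) = 1. Collecting the sign flips along the way, the symbol is +1.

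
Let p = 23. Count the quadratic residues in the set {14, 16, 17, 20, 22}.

1

(14/23) = -1 → non-residue.
(16/23) = +1 → QR.
(17/23) = -1 → non-residue.
(20/23) = -1 → non-residue.
(22/23) = -1 → non-residue.
Total quadratic residues among the 5: 1.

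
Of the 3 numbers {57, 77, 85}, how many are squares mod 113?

3

(57/113) = +1 → QR.
(77/113) = +1 → QR.
(85/113) = +1 → QR.
Total quadratic residues among the 3: 3.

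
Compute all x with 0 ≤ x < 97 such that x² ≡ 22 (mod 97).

97 ≡ 1 (mod 4), so we find a root by search.
Trying successive values, 33² = 1089 ≡ 22 (mod 97). The other root is 97 − 33 = 64.

33, 64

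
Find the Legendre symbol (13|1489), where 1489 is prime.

Reciprocity: 13 ≡ 1 and 1489 ≡ 1 (mod 4), so (13/1489) = +(1489/13).
Reduce top mod 13: now compute (7/13).
Reciprocity: 7 ≡ 3 and 13 ≡ 1 (mod 4), so (7/13) = +(13/7).
Reduce top mod 7: now compute (6/7).
Pull out 2: since 7 ≡ 7 (mod 8), (2/7) = +1.
Reciprocity: 3 ≡ 3 and 7 ≡ 3 (mod 4), so (3/7) = −(7/3).
Reduce top mod 3: now compute (1/3).
Reached (1/3) = 1. Collecting the sign flips along the way, the symbol is -1.

-1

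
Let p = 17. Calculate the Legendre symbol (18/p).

1

First reduce: 18 ≡ 1 (mod 17).
Reached (1/17) = 1. Collecting the sign flips along the way, the symbol is +1.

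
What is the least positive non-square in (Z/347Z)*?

2

(2/347) = −1, so 2 is the smallest positive non-residue mod 347.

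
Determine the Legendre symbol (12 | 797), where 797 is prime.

Pull out 2^2: since 797 ≡ 5 (mod 8), (2/797) = -1, so (2/797)^2 = +1.
Reciprocity: 3 ≡ 3 and 797 ≡ 1 (mod 4), so (3/797) = +(797/3).
Reduce top mod 3: now compute (2/3).
Pull out 2: since 3 ≡ 3 (mod 8), (2/3) = -1.
Reached (1/3) = 1. Collecting the sign flips along the way, the symbol is -1.

-1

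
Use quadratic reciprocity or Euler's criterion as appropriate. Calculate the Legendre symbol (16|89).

Pull out 2^4: since 89 ≡ 1 (mod 8), (2/89) = +1, so (2/89)^4 = +1.
Reached (1/89) = 1. Collecting the sign flips along the way, the symbol is +1.

1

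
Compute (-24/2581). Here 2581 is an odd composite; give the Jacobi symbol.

-1

First reduce: -24 ≡ 2557 (mod 2581).
Reciprocity: 2557 ≡ 1 and 2581 ≡ 1 (mod 4), so (2557/2581) = +(2581/2557).
Reduce top mod 2557: now compute (24/2557).
Pull out 2^3: since 2557 ≡ 5 (mod 8), (2/2557) = -1, so (2/2557)^3 = -1.
Reciprocity: 3 ≡ 3 and 2557 ≡ 1 (mod 4), so (3/2557) = +(2557/3).
Reduce top mod 3: now compute (1/3).
Reached (1/3) = 1. Collecting the sign flips along the way, the symbol is -1.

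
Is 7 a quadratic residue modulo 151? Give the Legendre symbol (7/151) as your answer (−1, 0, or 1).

Reciprocity: 7 ≡ 3 and 151 ≡ 3 (mod 4), so (7/151) = −(151/7).
Reduce top mod 7: now compute (4/7).
Pull out 2^2: since 7 ≡ 7 (mod 8), (2/7) = +1, so (2/7)^2 = +1.
Reached (1/7) = 1. Collecting the sign flips along the way, the symbol is -1.

-1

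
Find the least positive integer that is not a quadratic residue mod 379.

(2/379) = −1, so 2 is the smallest positive non-residue mod 379.

2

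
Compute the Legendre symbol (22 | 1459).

-1

Pull out 2: since 1459 ≡ 3 (mod 8), (2/1459) = -1.
Reciprocity: 11 ≡ 3 and 1459 ≡ 3 (mod 4), so (11/1459) = −(1459/11).
Reduce top mod 11: now compute (7/11).
Reciprocity: 7 ≡ 3 and 11 ≡ 3 (mod 4), so (7/11) = −(11/7).
Reduce top mod 7: now compute (4/7).
Pull out 2^2: since 7 ≡ 7 (mod 8), (2/7) = +1, so (2/7)^2 = +1.
Reached (1/7) = 1. Collecting the sign flips along the way, the symbol is -1.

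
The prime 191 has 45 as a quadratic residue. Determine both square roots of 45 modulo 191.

Since 191 ≡ 3 (mod 4), a square root of 45 is 45^((191+1)/4) = 45^48 mod 191.
Repeated squaring: 45^2≡115, 45^4≡46, 45^8≡15, 45^16≡34, 45^32≡10 (mod 191).
45^48 = 45^(32+16) ≡ 149 (mod 191).
Check: 149² = 22201 ≡ 45 (mod 191). The two roots are 42 and 149.

42, 149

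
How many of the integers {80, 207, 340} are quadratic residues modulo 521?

(80/521) = +1 → QR.
(207/521) = -1 → non-residue.
(340/521) = -1 → non-residue.
Total quadratic residues among the 3: 1.

1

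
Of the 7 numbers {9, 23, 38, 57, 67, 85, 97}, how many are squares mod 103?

(9/103) = +1 → QR.
(23/103) = +1 → QR.
(38/103) = +1 → QR.
(57/103) = -1 → non-residue.
(67/103) = -1 → non-residue.
(85/103) = -1 → non-residue.
(97/103) = +1 → QR.
Total quadratic residues among the 7: 4.

4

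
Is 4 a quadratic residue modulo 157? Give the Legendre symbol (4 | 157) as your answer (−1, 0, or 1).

Euler's criterion: (4/157) ≡ 4^78 (mod 157).
4^2 ≡ 16 (mod 157)
4^4 ≡ 99 (mod 157)
4^8 ≡ 67 (mod 157)
4^16 ≡ 93 (mod 157)
4^32 ≡ 14 (mod 157)
4^64 ≡ 39 (mod 157)
4^78 = 4^(64+8+4+2) ≡ 1 (mod 157).
Result is 1, so (4/157) = 1.

1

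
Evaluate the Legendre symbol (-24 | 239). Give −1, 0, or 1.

-1

First reduce: -24 ≡ 215 (mod 239).
Reciprocity: 215 ≡ 3 and 239 ≡ 3 (mod 4), so (215/239) = −(239/215).
Reduce top mod 215: now compute (24/215).
Pull out 2^3: since 215 ≡ 7 (mod 8), (2/215) = +1, so (2/215)^3 = +1.
Reciprocity: 3 ≡ 3 and 215 ≡ 3 (mod 4), so (3/215) = −(215/3).
Reduce top mod 3: now compute (2/3).
Pull out 2: since 3 ≡ 3 (mod 8), (2/3) = -1.
Reached (1/3) = 1. Collecting the sign flips along the way, the symbol is -1.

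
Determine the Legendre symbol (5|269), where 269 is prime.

1

Reciprocity: 5 ≡ 1 and 269 ≡ 1 (mod 4), so (5/269) = +(269/5).
Reduce top mod 5: now compute (4/5).
Pull out 2^2: since 5 ≡ 5 (mod 8), (2/5) = -1, so (2/5)^2 = +1.
Reached (1/5) = 1. Collecting the sign flips along the way, the symbol is +1.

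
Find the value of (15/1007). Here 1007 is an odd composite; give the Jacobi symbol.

Reciprocity: 15 ≡ 3 and 1007 ≡ 3 (mod 4), so (15/1007) = −(1007/15).
Reduce top mod 15: now compute (2/15).
Pull out 2: since 15 ≡ 7 (mod 8), (2/15) = +1.
Reached (1/15) = 1. Collecting the sign flips along the way, the symbol is -1.

-1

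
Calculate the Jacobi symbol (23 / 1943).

Reciprocity: 23 ≡ 3 and 1943 ≡ 3 (mod 4), so (23/1943) = −(1943/23).
Reduce top mod 23: now compute (11/23).
Reciprocity: 11 ≡ 3 and 23 ≡ 3 (mod 4), so (11/23) = −(23/11).
Reduce top mod 11: now compute (1/11).
Reached (1/11) = 1. Collecting the sign flips along the way, the symbol is +1.

1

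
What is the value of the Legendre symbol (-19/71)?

First reduce: -19 ≡ 52 (mod 71).
Pull out 2^2: since 71 ≡ 7 (mod 8), (2/71) = +1, so (2/71)^2 = +1.
Reciprocity: 13 ≡ 1 and 71 ≡ 3 (mod 4), so (13/71) = +(71/13).
Reduce top mod 13: now compute (6/13).
Pull out 2: since 13 ≡ 5 (mod 8), (2/13) = -1.
Reciprocity: 3 ≡ 3 and 13 ≡ 1 (mod 4), so (3/13) = +(13/3).
Reduce top mod 3: now compute (1/3).
Reached (1/3) = 1. Collecting the sign flips along the way, the symbol is -1.

-1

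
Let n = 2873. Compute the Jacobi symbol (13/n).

0

Reciprocity: 13 ≡ 1 and 2873 ≡ 1 (mod 4), so (13/2873) = +(2873/13).
Reduce top mod 13: now compute (0/13).
Top reduces to 0: gcd > 1, so the symbol is 0.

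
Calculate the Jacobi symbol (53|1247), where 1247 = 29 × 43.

Reciprocity: 53 ≡ 1 and 1247 ≡ 3 (mod 4), so (53/1247) = +(1247/53).
Reduce top mod 53: now compute (28/53).
Pull out 2^2: since 53 ≡ 5 (mod 8), (2/53) = -1, so (2/53)^2 = +1.
Reciprocity: 7 ≡ 3 and 53 ≡ 1 (mod 4), so (7/53) = +(53/7).
Reduce top mod 7: now compute (4/7).
Pull out 2^2: since 7 ≡ 7 (mod 8), (2/7) = +1, so (2/7)^2 = +1.
Reached (1/7) = 1. Collecting the sign flips along the way, the symbol is +1.

1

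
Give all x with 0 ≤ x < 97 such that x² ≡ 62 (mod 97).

97 ≡ 1 (mod 4), so we find a root by search.
Trying successive values, 16² = 256 ≡ 62 (mod 97). The other root is 97 − 16 = 81.

16, 81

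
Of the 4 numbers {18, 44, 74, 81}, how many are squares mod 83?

2

(18/83) = -1 → non-residue.
(44/83) = +1 → QR.
(74/83) = -1 → non-residue.
(81/83) = +1 → QR.
Total quadratic residues among the 4: 2.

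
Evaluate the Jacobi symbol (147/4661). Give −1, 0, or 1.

-1

Reciprocity: 147 ≡ 3 and 4661 ≡ 1 (mod 4), so (147/4661) = +(4661/147).
Reduce top mod 147: now compute (104/147).
Pull out 2^3: since 147 ≡ 3 (mod 8), (2/147) = -1, so (2/147)^3 = -1.
Reciprocity: 13 ≡ 1 and 147 ≡ 3 (mod 4), so (13/147) = +(147/13).
Reduce top mod 13: now compute (4/13).
Pull out 2^2: since 13 ≡ 5 (mod 8), (2/13) = -1, so (2/13)^2 = +1.
Reached (1/13) = 1. Collecting the sign flips along the way, the symbol is -1.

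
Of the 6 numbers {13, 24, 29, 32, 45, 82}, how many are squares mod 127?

(13/127) = +1 → QR.
(24/127) = -1 → non-residue.
(29/127) = -1 → non-residue.
(32/127) = +1 → QR.
(45/127) = -1 → non-residue.
(82/127) = +1 → QR.
Total quadratic residues among the 6: 3.

3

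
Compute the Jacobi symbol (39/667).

-1

Reciprocity: 39 ≡ 3 and 667 ≡ 3 (mod 4), so (39/667) = −(667/39).
Reduce top mod 39: now compute (4/39).
Pull out 2^2: since 39 ≡ 7 (mod 8), (2/39) = +1, so (2/39)^2 = +1.
Reached (1/39) = 1. Collecting the sign flips along the way, the symbol is -1.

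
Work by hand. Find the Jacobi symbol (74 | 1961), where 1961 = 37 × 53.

0

Pull out 2: since 1961 ≡ 1 (mod 8), (2/1961) = +1.
Reciprocity: 37 ≡ 1 and 1961 ≡ 1 (mod 4), so (37/1961) = +(1961/37).
Reduce top mod 37: now compute (0/37).
Top reduces to 0: gcd > 1, so the symbol is 0.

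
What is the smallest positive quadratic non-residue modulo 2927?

(2/2927) = +1, so 2 is a residue.
(3/2927) = +1, so 3 is a residue.
(4/2927) = +1, so 4 is a residue.
(5/2927) = −1, so 5 is the smallest positive non-residue mod 2927.

5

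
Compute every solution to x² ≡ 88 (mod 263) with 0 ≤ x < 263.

Since 263 ≡ 3 (mod 4), a square root of 88 is 88^((263+1)/4) = 88^66 mod 263.
Repeated squaring: 88^2≡117, 88^4≡13, 88^8≡169, 88^16≡157, 88^32≡190, 88^64≡69 (mod 263).
88^66 = 88^(64+2) ≡ 183 (mod 263).
Check: 183² = 33489 ≡ 88 (mod 263). The two roots are 80 and 183.

80, 183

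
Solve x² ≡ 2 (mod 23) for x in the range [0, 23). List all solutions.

Since 23 ≡ 3 (mod 4), a square root of 2 is 2^((23+1)/4) = 2^6 mod 23.
Repeated squaring: 2^2≡4, 2^4≡16 (mod 23).
2^6 = 2^(4+2) ≡ 18 (mod 23).
Check: 18² = 324 ≡ 2 (mod 23). The two roots are 5 and 18.

5, 18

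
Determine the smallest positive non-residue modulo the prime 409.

7

(2/409) = +1, so 2 is a residue.
(3/409) = +1, so 3 is a residue.
(4/409) = +1, so 4 is a residue.
(5/409) = +1, so 5 is a residue.
(6/409) = +1, so 6 is a residue.
(7/409) = −1, so 7 is the smallest positive non-residue mod 409.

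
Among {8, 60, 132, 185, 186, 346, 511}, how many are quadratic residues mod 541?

(8/541) = -1 → non-residue.
(60/541) = +1 → QR.
(132/541) = -1 → non-residue.
(185/541) = -1 → non-residue.
(186/541) = -1 → non-residue.
(346/541) = -1 → non-residue.
(511/541) = -1 → non-residue.
Total quadratic residues among the 7: 1.

1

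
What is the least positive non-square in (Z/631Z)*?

3

(2/631) = +1, so 2 is a residue.
(3/631) = −1, so 3 is the smallest positive non-residue mod 631.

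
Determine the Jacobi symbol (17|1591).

-1

Reciprocity: 17 ≡ 1 and 1591 ≡ 3 (mod 4), so (17/1591) = +(1591/17).
Reduce top mod 17: now compute (10/17).
Pull out 2: since 17 ≡ 1 (mod 8), (2/17) = +1.
Reciprocity: 5 ≡ 1 and 17 ≡ 1 (mod 4), so (5/17) = +(17/5).
Reduce top mod 5: now compute (2/5).
Pull out 2: since 5 ≡ 5 (mod 8), (2/5) = -1.
Reached (1/5) = 1. Collecting the sign flips along the way, the symbol is -1.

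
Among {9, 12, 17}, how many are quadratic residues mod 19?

2

(9/19) = +1 → QR.
(12/19) = -1 → non-residue.
(17/19) = +1 → QR.
Total quadratic residues among the 3: 2.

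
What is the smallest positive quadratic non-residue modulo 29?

2

(2/29) = −1, so 2 is the smallest positive non-residue mod 29.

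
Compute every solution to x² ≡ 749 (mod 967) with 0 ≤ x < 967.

Since 967 ≡ 3 (mod 4), a square root of 749 is 749^((967+1)/4) = 749^242 mod 967.
Repeated squaring: 749^2≡141, 749^4≡541, 749^8≡647, 749^16≡865, 749^32≡734, 749^64≡137, 749^128≡396 (mod 967).
749^242 = 749^(128+64+32+16+2) ≡ 288 (mod 967).
Check: 288² = 82944 ≡ 749 (mod 967). The two roots are 288 and 679.

288, 679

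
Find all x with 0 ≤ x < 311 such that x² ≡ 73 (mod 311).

Since 311 ≡ 3 (mod 4), a square root of 73 is 73^((311+1)/4) = 73^78 mod 311.
Repeated squaring: 73^2≡42, 73^4≡209, 73^8≡141, 73^16≡288, 73^32≡218, 73^64≡252 (mod 311).
73^78 = 73^(64+8+4+2) ≡ 173 (mod 311).
Check: 173² = 29929 ≡ 73 (mod 311). The two roots are 138 and 173.

138, 173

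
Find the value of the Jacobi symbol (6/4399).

Pull out 2: since 4399 ≡ 7 (mod 8), (2/4399) = +1.
Reciprocity: 3 ≡ 3 and 4399 ≡ 3 (mod 4), so (3/4399) = −(4399/3).
Reduce top mod 3: now compute (1/3).
Reached (1/3) = 1. Collecting the sign flips along the way, the symbol is -1.

-1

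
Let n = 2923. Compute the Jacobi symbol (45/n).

-1

Reciprocity: 45 ≡ 1 and 2923 ≡ 3 (mod 4), so (45/2923) = +(2923/45).
Reduce top mod 45: now compute (43/45).
Reciprocity: 43 ≡ 3 and 45 ≡ 1 (mod 4), so (43/45) = +(45/43).
Reduce top mod 43: now compute (2/43).
Pull out 2: since 43 ≡ 3 (mod 8), (2/43) = -1.
Reached (1/43) = 1. Collecting the sign flips along the way, the symbol is -1.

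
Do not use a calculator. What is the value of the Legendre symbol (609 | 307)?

First reduce: 609 ≡ 302 (mod 307).
Pull out 2: since 307 ≡ 3 (mod 8), (2/307) = -1.
Reciprocity: 151 ≡ 3 and 307 ≡ 3 (mod 4), so (151/307) = −(307/151).
Reduce top mod 151: now compute (5/151).
Reciprocity: 5 ≡ 1 and 151 ≡ 3 (mod 4), so (5/151) = +(151/5).
Reduce top mod 5: now compute (1/5).
Reached (1/5) = 1. Collecting the sign flips along the way, the symbol is +1.

1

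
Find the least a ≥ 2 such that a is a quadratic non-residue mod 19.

2

(2/19) = −1, so 2 is the smallest positive non-residue mod 19.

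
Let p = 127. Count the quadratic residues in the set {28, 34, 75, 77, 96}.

1

(28/127) = -1 → non-residue.
(34/127) = +1 → QR.
(75/127) = -1 → non-residue.
(77/127) = -1 → non-residue.
(96/127) = -1 → non-residue.
Total quadratic residues among the 5: 1.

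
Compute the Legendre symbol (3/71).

1

Reciprocity: 3 ≡ 3 and 71 ≡ 3 (mod 4), so (3/71) = −(71/3).
Reduce top mod 3: now compute (2/3).
Pull out 2: since 3 ≡ 3 (mod 8), (2/3) = -1.
Reached (1/3) = 1. Collecting the sign flips along the way, the symbol is +1.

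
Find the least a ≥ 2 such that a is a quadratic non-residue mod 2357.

(2/2357) = −1, so 2 is the smallest positive non-residue mod 2357.

2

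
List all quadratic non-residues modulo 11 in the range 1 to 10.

Square k = 1,…,5 (k and 11−k give the same square):
1²=1, 2²=4, 3²=9, 4²≡5, 5²≡3 (mod 11).
The residues are {1, 3, 4, 5, 9}; the non-residues are the remaining 5 nonzero classes.

2 6 7 8 10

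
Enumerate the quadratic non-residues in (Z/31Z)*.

Square k = 1,…,15 (k and 31−k give the same square):
1²=1, 2²=4, 3²=9, 4²=16, 5²=25, 6²≡5, 7²≡18, 8²≡2, 9²≡19, 10²≡7, 11²≡28, 12²≡20, 13²≡14, 14²≡10, 15²≡8 (mod 31).
The residues are {1, 2, 4, 5, 7, 8, 9, 10, 14, 16, 18, 19, 20, 25, 28}; the non-residues are the remaining 15 nonzero classes.

3,6,11,12,13,15,17,21,22,23,24,26,27,29,30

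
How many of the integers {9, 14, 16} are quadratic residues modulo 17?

(9/17) = +1 → QR.
(14/17) = -1 → non-residue.
(16/17) = +1 → QR.
Total quadratic residues among the 3: 2.

2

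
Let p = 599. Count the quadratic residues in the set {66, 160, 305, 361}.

(66/599) = -1 → non-residue.
(160/599) = +1 → QR.
(305/599) = -1 → non-residue.
(361/599) = +1 → QR.
Total quadratic residues among the 4: 2.

2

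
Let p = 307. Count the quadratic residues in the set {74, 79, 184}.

2

(74/307) = -1 → non-residue.
(79/307) = +1 → QR.
(184/307) = +1 → QR.
Total quadratic residues among the 3: 2.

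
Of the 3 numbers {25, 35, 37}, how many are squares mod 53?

(25/53) = +1 → QR.
(35/53) = -1 → non-residue.
(37/53) = +1 → QR.
Total quadratic residues among the 3: 2.

2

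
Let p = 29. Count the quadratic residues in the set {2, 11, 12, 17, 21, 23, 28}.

(2/29) = -1 → non-residue.
(11/29) = -1 → non-residue.
(12/29) = -1 → non-residue.
(17/29) = -1 → non-residue.
(21/29) = -1 → non-residue.
(23/29) = +1 → QR.
(28/29) = +1 → QR.
Total quadratic residues among the 7: 2.

2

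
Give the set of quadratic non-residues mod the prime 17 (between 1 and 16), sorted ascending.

3, 5, 6, 7, 10, 11, 12, 14

Square k = 1,…,8 (k and 17−k give the same square):
1²=1, 2²=4, 3²=9, 4²=16, 5²≡8, 6²≡2, 7²≡15, 8²≡13 (mod 17).
The residues are {1, 2, 4, 8, 9, 13, 15, 16}; the non-residues are the remaining 8 nonzero classes.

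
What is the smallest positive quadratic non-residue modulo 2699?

(2/2699) = −1, so 2 is the smallest positive non-residue mod 2699.

2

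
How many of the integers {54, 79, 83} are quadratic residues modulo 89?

1

(54/89) = -1 → non-residue.
(79/89) = +1 → QR.
(83/89) = -1 → non-residue.
Total quadratic residues among the 3: 1.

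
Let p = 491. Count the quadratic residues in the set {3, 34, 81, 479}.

2

(3/491) = +1 → QR.
(34/491) = -1 → non-residue.
(81/491) = +1 → QR.
(479/491) = -1 → non-residue.
Total quadratic residues among the 4: 2.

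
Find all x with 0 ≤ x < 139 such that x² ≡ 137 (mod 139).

Since 139 ≡ 3 (mod 4), a square root of 137 is 137^((139+1)/4) = 137^35 mod 139.
Repeated squaring: 137^2≡4, 137^4≡16, 137^8≡117, 137^16≡67, 137^32≡41 (mod 139).
137^35 = 137^(32+2+1) ≡ 89 (mod 139).
Check: 89² = 7921 ≡ 137 (mod 139). The two roots are 50 and 89.

50, 89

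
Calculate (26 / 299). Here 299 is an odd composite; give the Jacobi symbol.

Pull out 2: since 299 ≡ 3 (mod 8), (2/299) = -1.
Reciprocity: 13 ≡ 1 and 299 ≡ 3 (mod 4), so (13/299) = +(299/13).
Reduce top mod 13: now compute (0/13).
Top reduces to 0: gcd > 1, so the symbol is 0.

0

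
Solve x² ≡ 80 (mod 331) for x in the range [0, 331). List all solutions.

Since 331 ≡ 3 (mod 4), a square root of 80 is 80^((331+1)/4) = 80^83 mod 331.
Repeated squaring: 80^2≡111, 80^4≡74, 80^8≡180, 80^16≡293, 80^32≡120, 80^64≡167 (mod 331).
80^83 = 80^(64+16+2+1) ≡ 270 (mod 331).
Check: 270² = 72900 ≡ 80 (mod 331). The two roots are 61 and 270.

61, 270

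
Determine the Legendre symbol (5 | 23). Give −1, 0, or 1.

Euler's criterion: (5/23) ≡ 5^11 (mod 23).
5^2 ≡ 2 (mod 23)
5^4 ≡ 4 (mod 23)
5^8 ≡ 16 (mod 23)
5^11 = 5^(8+2+1) ≡ 22 (mod 23).
Result is 22 ≡ −1, so (5/23) = −1.

-1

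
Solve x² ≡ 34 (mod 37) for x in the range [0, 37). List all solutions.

37 ≡ 1 (mod 4), so we find a root by search.
Trying successive values, 16² = 256 ≡ 34 (mod 37). The other root is 37 − 16 = 21.

16, 21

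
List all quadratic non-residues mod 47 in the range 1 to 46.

5 10 11 13 15 19 20 22 23 26 29 30 31 33 35 38 39 40 41 43 44 45 46

Square k = 1,…,23 (k and 47−k give the same square):
1²=1, 2²=4, 3²=9, 4²=16, 5²=25, 6²=36, 7²≡2, 8²≡17, 9²≡34, 10²≡6, 11²≡27, 12²≡3, 13²≡28, 14²≡8, 15²≡37, 16²≡21, 17²≡7, 18²≡42, 19²≡32, 20²≡24, 21²≡18, 22²≡14, 23²≡12 (mod 47).
The residues are {1, 2, 3, 4, 6, 7, 8, 9, 12, 14, 16, 17, 18, 21, 24, 25, 27, 28, 32, 34, 36, 37, 42}; the non-residues are the remaining 23 nonzero classes.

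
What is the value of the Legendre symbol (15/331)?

Reciprocity: 15 ≡ 3 and 331 ≡ 3 (mod 4), so (15/331) = −(331/15).
Reduce top mod 15: now compute (1/15).
Reached (1/15) = 1. Collecting the sign flips along the way, the symbol is -1.

-1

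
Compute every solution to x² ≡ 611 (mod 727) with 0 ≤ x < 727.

280, 447

Since 727 ≡ 3 (mod 4), a square root of 611 is 611^((727+1)/4) = 611^182 mod 727.
Repeated squaring: 611^2≡370, 611^4≡224, 611^8≡13, 611^16≡169, 611^32≡208, 611^64≡371, 611^128≡238 (mod 727).
611^182 = 611^(128+32+16+4+2) ≡ 447 (mod 727).
Check: 447² = 199809 ≡ 611 (mod 727). The two roots are 280 and 447.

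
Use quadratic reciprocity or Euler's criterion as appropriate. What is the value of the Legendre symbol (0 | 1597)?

0

Top reduces to 0: gcd > 1, so the symbol is 0.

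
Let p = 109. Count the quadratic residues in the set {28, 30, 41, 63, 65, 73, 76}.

(28/109) = +1 → QR.
(30/109) = -1 → non-residue.
(41/109) = -1 → non-residue.
(63/109) = +1 → QR.
(65/109) = -1 → non-residue.
(73/109) = +1 → QR.
(76/109) = -1 → non-residue.
Total quadratic residues among the 7: 3.

3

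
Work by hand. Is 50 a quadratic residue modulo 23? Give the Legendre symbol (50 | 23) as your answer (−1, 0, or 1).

First reduce: 50 ≡ 4 (mod 23).
Pull out 2^2: since 23 ≡ 7 (mod 8), (2/23) = +1, so (2/23)^2 = +1.
Reached (1/23) = 1. Collecting the sign flips along the way, the symbol is +1.

1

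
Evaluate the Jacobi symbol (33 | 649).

Reciprocity: 33 ≡ 1 and 649 ≡ 1 (mod 4), so (33/649) = +(649/33).
Reduce top mod 33: now compute (22/33).
Pull out 2: since 33 ≡ 1 (mod 8), (2/33) = +1.
Reciprocity: 11 ≡ 3 and 33 ≡ 1 (mod 4), so (11/33) = +(33/11).
Reduce top mod 11: now compute (0/11).
Top reduces to 0: gcd > 1, so the symbol is 0.

0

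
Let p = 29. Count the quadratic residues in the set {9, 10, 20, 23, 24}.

4

(9/29) = +1 → QR.
(10/29) = -1 → non-residue.
(20/29) = +1 → QR.
(23/29) = +1 → QR.
(24/29) = +1 → QR.
Total quadratic residues among the 5: 4.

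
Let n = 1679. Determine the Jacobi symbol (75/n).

Reciprocity: 75 ≡ 3 and 1679 ≡ 3 (mod 4), so (75/1679) = −(1679/75).
Reduce top mod 75: now compute (29/75).
Reciprocity: 29 ≡ 1 and 75 ≡ 3 (mod 4), so (29/75) = +(75/29).
Reduce top mod 29: now compute (17/29).
Reciprocity: 17 ≡ 1 and 29 ≡ 1 (mod 4), so (17/29) = +(29/17).
Reduce top mod 17: now compute (12/17).
Pull out 2^2: since 17 ≡ 1 (mod 8), (2/17) = +1, so (2/17)^2 = +1.
Reciprocity: 3 ≡ 3 and 17 ≡ 1 (mod 4), so (3/17) = +(17/3).
Reduce top mod 3: now compute (2/3).
Pull out 2: since 3 ≡ 3 (mod 8), (2/3) = -1.
Reached (1/3) = 1. Collecting the sign flips along the way, the symbol is +1.

1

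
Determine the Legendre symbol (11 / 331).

-1

Reciprocity: 11 ≡ 3 and 331 ≡ 3 (mod 4), so (11/331) = −(331/11).
Reduce top mod 11: now compute (1/11).
Reached (1/11) = 1. Collecting the sign flips along the way, the symbol is -1.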